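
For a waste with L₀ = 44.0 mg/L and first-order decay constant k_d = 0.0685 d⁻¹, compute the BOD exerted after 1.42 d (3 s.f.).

y_t = L₀(1 − e^(−k_d t)) = 44.0 × (1 − e^(−0.0685×1.42))
= 44.0 × (1 − 0.9073) = 44.0 × 0.09269 = 4.078 mg/L.

y ≈ 4.08 mg/L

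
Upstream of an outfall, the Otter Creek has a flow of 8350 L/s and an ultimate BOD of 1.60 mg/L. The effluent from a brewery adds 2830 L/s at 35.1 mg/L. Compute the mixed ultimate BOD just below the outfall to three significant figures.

10.1 mg/L

Flow-weighted mixing: C = (Q_r C_r + Q_w C_w)/(Q_r + Q_w)
= (8350×1.60 + 2830×35.1)/(8350 + 2830) = 112700/11180 = 10.08 mg/L.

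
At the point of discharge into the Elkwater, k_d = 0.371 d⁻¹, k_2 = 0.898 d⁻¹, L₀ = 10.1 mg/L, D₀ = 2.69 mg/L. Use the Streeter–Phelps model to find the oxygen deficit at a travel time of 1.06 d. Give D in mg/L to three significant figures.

k_d L₀/(k_2−k_d) = 0.371×10.1/(0.898−0.371) = 3.747/0.5270 = 7.110 mg/L.
e^(−k_d t) = e^(−0.371×1.060) = 0.6749; e^(−k_2 t) = e^(−0.898×1.060) = 0.3860.
D = 7.110 × (0.6749 − 0.3860) + 2.69 × 0.3860 = 2.054 + 1.038 = 3.092 mg/L.

D ≈ 3.09 mg/L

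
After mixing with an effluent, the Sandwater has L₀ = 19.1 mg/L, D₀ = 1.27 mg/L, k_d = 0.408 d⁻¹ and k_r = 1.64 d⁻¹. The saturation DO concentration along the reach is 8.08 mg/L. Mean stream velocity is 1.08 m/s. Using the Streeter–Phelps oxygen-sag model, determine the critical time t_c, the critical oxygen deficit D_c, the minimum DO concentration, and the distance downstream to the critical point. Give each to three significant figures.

t_c ≈ 0.947 d; D_c ≈ 3.23 mg/L; min DO ≈ 4.85 mg/L; x_c ≈ 88.4 km

With k_r/k_d = 4.020 and 1 − D₀(k_r−k_d)/(k_d L₀) = 0.7992,
t_c = ln(4.020 × 0.7992) / (1.64 − 0.408) = ln(3.213) / 1.232 = 1.167/1.232 = 0.9473 d.
D_c = (k_d/k_r) L₀ e^(−k_d t_c) = (0.408/1.64) × 19.1 × e^(−0.408×0.9473) = 0.2488 × 19.1 × 0.6794 = 3.228 mg/L.
Minimum DO = C_s − D_c = 8.08 − 3.228 = 4.852 mg/L.
x_c = v t_c = 1.08 m/s × 0.9473 d × 86400 s/d = 88390 m ≈ 88.4 km.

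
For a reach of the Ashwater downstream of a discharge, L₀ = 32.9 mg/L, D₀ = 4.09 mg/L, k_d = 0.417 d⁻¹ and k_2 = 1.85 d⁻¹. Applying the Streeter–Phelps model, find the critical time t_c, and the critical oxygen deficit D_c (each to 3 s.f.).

t_c ≈ 0.651 d; D_c ≈ 5.65 mg/L

t_c = [1/(k_2−k_d)] ln[(k_2/k_d)(1 − D₀(k_2−k_d)/(k_d L₀))]
= [1/(1.85−0.417)] ln[(1.85/0.417)(1 − 4.09×1.433/(0.417×32.9))]
= (1/1.433) ln[4.436 × 0.5728] = 0.6978 × ln(2.541) = 0.6978 × 0.9326 = 0.6508 d.
L(t_c) = L₀ e^(−k_d t_c) = 32.9 × 0.7623 = 25.08 mg/L, and at the critical point k_2 D_c = k_d L, so D_c = (0.417/1.85) × 25.08 = 5.653 mg/L.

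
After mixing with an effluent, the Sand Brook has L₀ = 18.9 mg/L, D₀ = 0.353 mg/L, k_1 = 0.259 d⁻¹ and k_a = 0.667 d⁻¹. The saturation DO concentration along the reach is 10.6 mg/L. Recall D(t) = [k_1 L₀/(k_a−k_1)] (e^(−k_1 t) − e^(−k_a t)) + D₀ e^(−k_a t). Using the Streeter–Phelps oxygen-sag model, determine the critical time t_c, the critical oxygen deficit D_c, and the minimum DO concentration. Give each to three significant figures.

t_c = [1/(k_a−k_1)] ln[(k_a/k_1)(1 − D₀(k_a−k_1)/(k_1 L₀))]
= [1/(0.667−0.259)] ln[(0.667/0.259)(1 − 0.353×0.4080/(0.259×18.9))]
= (1/0.4080) ln[2.575 × 0.9706] = 2.451 × ln(2.500) = 2.451 × 0.9161 = 2.245 d.
L(t_c) = L₀ e^(−k_1 t_c) = 18.9 × 0.5590 = 10.57 mg/L, and at the critical point k_a D_c = k_1 L, so D_c = (0.259/0.667) × 10.57 = 4.103 mg/L.
Minimum DO = C_s − D_c = 10.6 − 4.103 = 6.497 mg/L.

t_c ≈ 2.25 d; D_c ≈ 4.10 mg/L; min DO ≈ 6.50 mg/L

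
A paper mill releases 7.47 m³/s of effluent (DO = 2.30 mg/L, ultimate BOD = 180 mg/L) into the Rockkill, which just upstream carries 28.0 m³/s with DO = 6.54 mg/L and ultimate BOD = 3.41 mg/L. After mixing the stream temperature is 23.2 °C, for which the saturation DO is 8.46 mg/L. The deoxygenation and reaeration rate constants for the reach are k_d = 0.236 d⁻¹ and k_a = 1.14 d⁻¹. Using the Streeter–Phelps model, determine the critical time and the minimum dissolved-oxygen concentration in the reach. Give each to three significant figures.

Mixed DO = (28.0×6.54 + 7.47×2.30)/(28.0+7.47) = 200.3/35.47 = 5.647 mg/L.
Mixed L₀ = (28.0×3.41 + 7.47×180)/(35.47) = 1440/35.47 = 40.60 mg/L.
Initial deficit D₀ = C_s − DO₀ = 8.46 − 5.647 = 2.813 mg/L.
t_c = (1/0.9040) ln[(1.14/0.236)(1 − 2.813×0.9040/(0.236×40.60))] = 1.106 × ln(3.549) = 1.401 d.
D_c = (0.236/1.14) × 40.60 × e^(−0.236×1.401) = 0.2070 × 40.60 × 0.7185 = 6.039 mg/L.
Minimum DO = 8.46 − 6.039 = 2.421 mg/L.

t_c ≈ 1.40 d; minimum DO ≈ 2.42 mg/L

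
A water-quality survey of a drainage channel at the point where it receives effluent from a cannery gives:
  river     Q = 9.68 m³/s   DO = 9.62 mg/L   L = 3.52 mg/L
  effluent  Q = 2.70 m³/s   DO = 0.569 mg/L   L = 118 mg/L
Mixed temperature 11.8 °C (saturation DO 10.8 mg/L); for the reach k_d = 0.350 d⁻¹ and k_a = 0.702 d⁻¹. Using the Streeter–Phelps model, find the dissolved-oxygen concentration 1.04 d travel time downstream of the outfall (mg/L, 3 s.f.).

DO ≈ 3.25 mg/L

Mixed DO = (9.68×9.62 + 2.70×0.569)/(9.68+2.70) = 94.66/12.38 = 7.646 mg/L.
Mixed L₀ = (9.68×3.52 + 2.70×118)/(12.38) = 352.7/12.38 = 28.49 mg/L.
Initial deficit D₀ = C_s − DO₀ = 10.8 − 7.646 = 3.154 mg/L.
D(1.04) = [0.350×28.49/(0.702−0.350)](e^(−0.350×1.04) − e^(−0.702×1.04)) + 3.154 e^(−0.702×1.04)
= 28.33 × (0.6949 − 0.4819) + 3.154 × 0.4819 = 7.554 mg/L.
DO = 10.8 − 7.554 = 3.246 mg/L.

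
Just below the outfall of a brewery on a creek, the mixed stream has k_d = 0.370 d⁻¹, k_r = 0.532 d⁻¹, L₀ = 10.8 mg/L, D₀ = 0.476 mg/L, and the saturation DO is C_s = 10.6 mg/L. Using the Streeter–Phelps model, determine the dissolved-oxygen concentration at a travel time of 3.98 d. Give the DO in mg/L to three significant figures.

DO ≈ 7.85 mg/L

k_d L₀/(k_r−k_d) = 0.370×10.8/(0.532−0.370) = 3.996/0.1620 = 24.67 mg/L.
e^(−k_d t) = e^(−0.370×3.980) = 0.2293; e^(−k_r t) = e^(−0.532×3.980) = 0.1203.
D = 24.67 × (0.2293 − 0.1203) + 0.476 × 0.1203 = 2.688 + 0.05729 = 2.745 mg/L.
DO = C_s − D = 10.6 − 2.745 = 7.855 mg/L.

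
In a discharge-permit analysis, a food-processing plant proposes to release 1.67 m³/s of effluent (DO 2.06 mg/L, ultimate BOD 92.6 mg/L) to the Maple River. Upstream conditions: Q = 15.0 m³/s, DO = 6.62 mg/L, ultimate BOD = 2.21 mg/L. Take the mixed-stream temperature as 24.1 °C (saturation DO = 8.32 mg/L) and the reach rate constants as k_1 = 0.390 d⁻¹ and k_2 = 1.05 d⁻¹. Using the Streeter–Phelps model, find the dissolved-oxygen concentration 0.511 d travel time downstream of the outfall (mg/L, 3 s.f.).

Mixed DO = (15.0×6.62 + 1.67×2.06)/(15.0+1.67) = 102.7/16.67 = 6.163 mg/L.
Mixed L₀ = (15.0×2.21 + 1.67×92.6)/(16.67) = 187.8/16.67 = 11.27 mg/L.
Initial deficit D₀ = C_s − DO₀ = 8.32 − 6.163 = 2.157 mg/L.
D(0.511) = [0.390×11.27/(1.05−0.390)](e^(−0.390×0.511) − e^(−1.05×0.511)) + 2.157 e^(−1.05×0.511)
= 6.657 × (0.8193 − 0.5848) + 2.157 × 0.5848 = 2.823 mg/L.
DO = 8.32 − 2.823 = 5.497 mg/L.

DO ≈ 5.50 mg/L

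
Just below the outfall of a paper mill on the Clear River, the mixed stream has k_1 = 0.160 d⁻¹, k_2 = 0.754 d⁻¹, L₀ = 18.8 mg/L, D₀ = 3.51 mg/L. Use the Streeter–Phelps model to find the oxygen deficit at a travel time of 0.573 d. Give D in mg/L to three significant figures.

D ≈ 3.61 mg/L

k_1 L₀/(k_2−k_1) = 0.160×18.8/(0.754−0.160) = 3.008/0.5940 = 5.064 mg/L.
e^(−k_1 t) = e^(−0.160×0.5730) = 0.9124; e^(−k_2 t) = e^(−0.754×0.5730) = 0.6492.
D = 5.064 × (0.9124 − 0.6492) + 3.51 × 0.6492 = 1.333 + 2.279 = 3.612 mg/L.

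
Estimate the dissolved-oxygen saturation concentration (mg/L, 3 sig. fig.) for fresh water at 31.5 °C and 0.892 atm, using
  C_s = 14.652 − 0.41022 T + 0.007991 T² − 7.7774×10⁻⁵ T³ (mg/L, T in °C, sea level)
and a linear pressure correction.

At sea level: C_s = 14.652 − 0.41022×31.5 + 0.007991×31.5² − 7.7774×10⁻⁵×31.5³ = 7.228 mg/L.
Pressure correction: C_s' = 7.228 × 0.892 = 6.448 mg/L.

C_s ≈ 6.45 mg/L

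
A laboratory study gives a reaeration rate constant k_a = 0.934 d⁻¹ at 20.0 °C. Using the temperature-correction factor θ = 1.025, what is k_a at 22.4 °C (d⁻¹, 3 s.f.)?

k_a ≈ 0.991 d⁻¹

k_a(T₂) = k_a(T₁) · θ^(T₂−T₁) = 0.934 × 1.025^(22.4−20.0)
= 0.934 × 1.025^2.40 = 0.934 × 1.061 = 0.9910 d⁻¹.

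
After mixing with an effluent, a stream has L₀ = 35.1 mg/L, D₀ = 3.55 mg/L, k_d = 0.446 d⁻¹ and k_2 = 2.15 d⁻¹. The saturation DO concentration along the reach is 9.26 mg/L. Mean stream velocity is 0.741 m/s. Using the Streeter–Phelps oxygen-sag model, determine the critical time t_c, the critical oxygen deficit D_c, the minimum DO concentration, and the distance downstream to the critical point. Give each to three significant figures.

t_c = [1/(k_2−k_d)] ln[(k_2/k_d)(1 − D₀(k_2−k_d)/(k_d L₀))]
= [1/(2.15−0.446)] ln[(2.15/0.446)(1 − 3.55×1.704/(0.446×35.1))]
= (1/1.704) ln[4.821 × 0.6136] = 0.5869 × ln(2.958) = 0.5869 × 1.084 = 0.6364 d.
D_c = (k_d/k_2) L₀ e^(−k_d t_c) = (0.446/2.15) × 35.1 × e^(−0.446×0.6364) = 0.2074 × 35.1 × 0.7529 = 5.482 mg/L.
Minimum DO = C_s − D_c = 9.26 − 5.482 = 3.778 mg/L.
x_c = v t_c = 0.741 m/s × 0.6364 d × 86400 s/d = 40750 m ≈ 40.7 km.

t_c ≈ 0.636 d; D_c ≈ 5.48 mg/L; min DO ≈ 3.78 mg/L; x_c ≈ 40.7 km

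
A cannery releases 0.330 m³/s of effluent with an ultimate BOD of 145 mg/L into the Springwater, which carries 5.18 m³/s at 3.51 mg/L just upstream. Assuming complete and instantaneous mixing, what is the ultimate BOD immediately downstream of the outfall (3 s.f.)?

12.0 mg/L

Flow-weighted mixing: C = (Q_r C_r + Q_w C_w)/(Q_r + Q_w)
= (5.18×3.51 + 0.330×145)/(5.18 + 0.330) = 66.03/5.510 = 11.98 mg/L.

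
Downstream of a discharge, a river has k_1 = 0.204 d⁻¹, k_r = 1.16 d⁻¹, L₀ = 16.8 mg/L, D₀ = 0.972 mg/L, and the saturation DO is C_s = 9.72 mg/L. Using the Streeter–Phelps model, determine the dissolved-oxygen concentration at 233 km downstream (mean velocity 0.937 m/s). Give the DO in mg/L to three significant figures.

DO ≈ 7.82 mg/L

Travel time t = x/v = 233 km / (0.937 m/s) = 233000 m / 0.937 m/s = 248700 s = 2.878 d.
k_1 L₀/(k_r−k_1) = 0.204×16.8/(1.16−0.204) = 3.427/0.9560 = 3.585 mg/L.
e^(−k_1 t) = e^(−0.204×2.878) = 0.5559; e^(−k_r t) = e^(−1.16×2.878) = 0.03549.
D = 3.585 × (0.5559 − 0.03549) + 0.972 × 0.03549 = 1.866 + 0.03449 = 1.900 mg/L.
DO = C_s − D = 9.72 − 1.900 = 7.820 mg/L.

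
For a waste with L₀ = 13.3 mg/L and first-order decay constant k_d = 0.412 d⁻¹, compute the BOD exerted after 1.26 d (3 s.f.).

y ≈ 5.39 mg/L

y_t = L₀(1 − e^(−k_d t)) = 13.3 × (1 − e^(−0.412×1.26))
= 13.3 × (1 − 0.5950) = 13.3 × 0.4050 = 5.386 mg/L.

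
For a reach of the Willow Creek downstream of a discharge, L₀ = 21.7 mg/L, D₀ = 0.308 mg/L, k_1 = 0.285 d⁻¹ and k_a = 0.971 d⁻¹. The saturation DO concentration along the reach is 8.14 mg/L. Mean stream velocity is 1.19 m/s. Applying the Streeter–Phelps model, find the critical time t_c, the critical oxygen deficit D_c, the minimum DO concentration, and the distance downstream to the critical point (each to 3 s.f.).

t_c ≈ 1.74 d; D_c ≈ 3.88 mg/L; min DO ≈ 4.26 mg/L; x_c ≈ 179 km

t_c = [1/(k_a−k_1)] ln[(k_a/k_1)(1 − D₀(k_a−k_1)/(k_1 L₀))]
= [1/(0.971−0.285)] ln[(0.971/0.285)(1 − 0.308×0.6860/(0.285×21.7))]
= (1/0.6860) ln[3.407 × 0.9658] = 1.458 × ln(3.291) = 1.458 × 1.191 = 1.736 d.
L(t_c) = L₀ e^(−k_1 t_c) = 21.7 × 0.6097 = 13.23 mg/L, and at the critical point k_a D_c = k_1 L, so D_c = (0.285/0.971) × 13.23 = 3.883 mg/L.
Minimum DO = C_s − D_c = 8.14 − 3.883 = 4.257 mg/L.
x_c = v t_c = 1.19 m/s × 1.736 d × 86400 s/d = 178500 m ≈ 179 km.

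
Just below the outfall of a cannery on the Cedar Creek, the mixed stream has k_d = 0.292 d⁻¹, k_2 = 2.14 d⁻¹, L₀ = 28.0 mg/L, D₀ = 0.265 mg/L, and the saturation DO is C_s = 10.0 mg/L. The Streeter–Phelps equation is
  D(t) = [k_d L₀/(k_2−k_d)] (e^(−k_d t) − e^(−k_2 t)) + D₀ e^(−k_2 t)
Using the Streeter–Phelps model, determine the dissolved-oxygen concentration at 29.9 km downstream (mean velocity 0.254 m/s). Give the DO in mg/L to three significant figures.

DO ≈ 7.25 mg/L

Travel time t = x/v = 29.9 km / (0.254 m/s) = 29900 m / 0.254 m/s = 117700 s = 1.362 d.
k_d L₀/(k_2−k_d) = 0.292×28.0/(2.14−0.292) = 8.176/1.848 = 4.424 mg/L.
e^(−k_d t) = e^(−0.292×1.362) = 0.6718; e^(−k_2 t) = e^(−2.14×1.362) = 0.05417.
D = 4.424 × (0.6718 − 0.05417) + 0.265 × 0.05417 = 2.732 + 0.01435 = 2.747 mg/L.
DO = C_s − D = 10.0 − 2.747 = 7.253 mg/L.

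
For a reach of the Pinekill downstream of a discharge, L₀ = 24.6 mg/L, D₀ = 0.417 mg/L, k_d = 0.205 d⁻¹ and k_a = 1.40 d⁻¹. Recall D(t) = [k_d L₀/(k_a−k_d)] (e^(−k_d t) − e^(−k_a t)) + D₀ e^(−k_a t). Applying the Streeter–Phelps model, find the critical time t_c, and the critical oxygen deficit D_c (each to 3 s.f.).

t_c ≈ 1.52 d; D_c ≈ 2.64 mg/L

t_c = [1/(k_a−k_d)] ln[(k_a/k_d)(1 − D₀(k_a−k_d)/(k_d L₀))]
= [1/(1.40−0.205)] ln[(1.40/0.205)(1 − 0.417×1.195/(0.205×24.6))]
= (1/1.195) ln[6.829 × 0.9012] = 0.8368 × ln(6.154) = 0.8368 × 1.817 = 1.521 d.
D_c = (k_d/k_a) L₀ e^(−k_d t_c) = (0.205/1.40) × 24.6 × e^(−0.205×1.521) = 0.1464 × 24.6 × 0.7322 = 2.637 mg/L.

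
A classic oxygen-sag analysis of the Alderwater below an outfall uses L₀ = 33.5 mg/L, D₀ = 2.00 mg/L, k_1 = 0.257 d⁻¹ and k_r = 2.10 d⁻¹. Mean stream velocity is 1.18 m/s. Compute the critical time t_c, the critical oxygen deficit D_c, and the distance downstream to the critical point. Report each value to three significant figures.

t_c ≈ 0.837 d; D_c ≈ 3.31 mg/L; x_c ≈ 85.3 km

t_c = [1/(k_r−k_1)] ln[(k_r/k_1)(1 − D₀(k_r−k_1)/(k_1 L₀))]
= [1/(2.10−0.257)] ln[(2.10/0.257)(1 − 2.00×1.843/(0.257×33.5))]
= (1/1.843) ln[8.171 × 0.5719] = 0.5426 × ln(4.673) = 0.5426 × 1.542 = 0.8366 d.
D_c = (k_1/k_r) L₀ e^(−k_1 t_c) = (0.257/2.10) × 33.5 × e^(−0.257×0.8366) = 0.1224 × 33.5 × 0.8065 = 3.307 mg/L.
x_c = v t_c = 1.18 m/s × 0.8366 d × 86400 s/d = 85290 m ≈ 85.3 km.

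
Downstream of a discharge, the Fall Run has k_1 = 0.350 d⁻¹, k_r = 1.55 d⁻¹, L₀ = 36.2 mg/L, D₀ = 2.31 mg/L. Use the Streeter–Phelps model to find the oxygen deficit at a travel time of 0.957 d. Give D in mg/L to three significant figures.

k_1 L₀/(k_r−k_1) = 0.350×36.2/(1.55−0.350) = 12.67/1.200 = 10.56 mg/L.
e^(−k_1 t) = e^(−0.350×0.9570) = 0.7154; e^(−k_r t) = e^(−1.55×0.9570) = 0.2269.
D = 10.56 × (0.7154 − 0.2269) + 2.31 × 0.2269 = 5.158 + 0.5241 = 5.682 mg/L.

D ≈ 5.68 mg/L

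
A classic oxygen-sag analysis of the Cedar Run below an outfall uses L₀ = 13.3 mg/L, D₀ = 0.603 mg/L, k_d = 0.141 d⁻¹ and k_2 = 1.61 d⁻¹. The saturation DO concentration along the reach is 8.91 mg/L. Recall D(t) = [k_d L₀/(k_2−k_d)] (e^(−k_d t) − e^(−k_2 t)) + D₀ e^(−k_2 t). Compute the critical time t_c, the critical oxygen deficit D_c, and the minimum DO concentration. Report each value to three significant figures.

t_c ≈ 1.22 d; D_c ≈ 0.980 mg/L; min DO ≈ 7.93 mg/L

With k_2/k_d = 11.42 and 1 − D₀(k_2−k_d)/(k_d L₀) = 0.5276,
t_c = ln(11.42 × 0.5276) / (1.61 − 0.141) = ln(6.025) / 1.469 = 1.796/1.469 = 1.223 d.
D_c = (k_d/k_2) L₀ e^(−k_d t_c) = (0.141/1.61) × 13.3 × e^(−0.141×1.223) = 0.08758 × 13.3 × 0.8417 = 0.9804 mg/L.
Minimum DO = C_s − D_c = 8.91 − 0.9804 = 7.930 mg/L.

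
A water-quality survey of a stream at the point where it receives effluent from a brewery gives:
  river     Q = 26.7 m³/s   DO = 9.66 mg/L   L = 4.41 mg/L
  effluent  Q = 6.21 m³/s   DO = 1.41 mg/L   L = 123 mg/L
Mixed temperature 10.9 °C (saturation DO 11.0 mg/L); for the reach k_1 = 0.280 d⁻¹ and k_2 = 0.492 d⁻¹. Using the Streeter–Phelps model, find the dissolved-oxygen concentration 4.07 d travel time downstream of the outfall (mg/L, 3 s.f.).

DO ≈ 4.07 mg/L

Mixed DO = (26.7×9.66 + 6.21×1.41)/(26.7+6.21) = 266.7/32.91 = 8.103 mg/L.
Mixed L₀ = (26.7×4.41 + 6.21×123)/(32.91) = 881.6/32.91 = 26.79 mg/L.
Initial deficit D₀ = C_s − DO₀ = 11.0 − 8.103 = 2.897 mg/L.
D(4.07) = [0.280×26.79/(0.492−0.280)](e^(−0.280×4.07) − e^(−0.492×4.07)) + 2.897 e^(−0.492×4.07)
= 35.38 × (0.3199 − 0.1350) + 2.897 × 0.1350 = 6.934 mg/L.
DO = 11.0 − 6.934 = 4.066 mg/L.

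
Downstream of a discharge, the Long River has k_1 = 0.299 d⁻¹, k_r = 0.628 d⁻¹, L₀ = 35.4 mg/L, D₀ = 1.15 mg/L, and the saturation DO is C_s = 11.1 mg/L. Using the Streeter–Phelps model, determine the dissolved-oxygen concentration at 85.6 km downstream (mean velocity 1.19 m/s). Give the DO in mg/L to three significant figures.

Travel time t = x/v = 85.6 km / (1.19 m/s) = 85600 m / 1.19 m/s = 71930 s = 0.8326 d.
k_1 L₀/(k_r−k_1) = 0.299×35.4/(0.628−0.299) = 10.58/0.3290 = 32.17 mg/L.
e^(−k_1 t) = e^(−0.299×0.8326) = 0.7796; e^(−k_r t) = e^(−0.628×0.8326) = 0.5928.
D = 32.17 × (0.7796 − 0.5928) + 1.15 × 0.5928 = 6.010 + 0.6818 = 6.691 mg/L.
DO = C_s − D = 11.1 − 6.691 = 4.409 mg/L.

DO ≈ 4.41 mg/L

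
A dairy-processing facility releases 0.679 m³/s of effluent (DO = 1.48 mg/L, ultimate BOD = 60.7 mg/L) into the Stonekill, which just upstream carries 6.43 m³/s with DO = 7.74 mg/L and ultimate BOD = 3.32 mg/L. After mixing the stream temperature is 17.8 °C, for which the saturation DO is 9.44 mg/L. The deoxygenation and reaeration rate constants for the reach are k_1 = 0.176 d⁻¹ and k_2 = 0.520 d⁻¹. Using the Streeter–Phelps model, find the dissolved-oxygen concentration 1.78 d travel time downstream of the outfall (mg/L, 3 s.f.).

DO ≈ 7.02 mg/L

Mixed DO = (6.43×7.74 + 0.679×1.48)/(6.43+0.679) = 50.77/7.109 = 7.142 mg/L.
Mixed L₀ = (6.43×3.32 + 0.679×60.7)/(7.109) = 62.56/7.109 = 8.801 mg/L.
Initial deficit D₀ = C_s − DO₀ = 9.44 − 7.142 = 2.298 mg/L.
D(1.78) = [0.176×8.801/(0.520−0.176)](e^(−0.176×1.78) − e^(−0.520×1.78)) + 2.298 e^(−0.520×1.78)
= 4.503 × (0.7310 − 0.3963) + 2.298 × 0.3963 = 2.418 mg/L.
DO = 9.44 − 2.418 = 7.022 mg/L.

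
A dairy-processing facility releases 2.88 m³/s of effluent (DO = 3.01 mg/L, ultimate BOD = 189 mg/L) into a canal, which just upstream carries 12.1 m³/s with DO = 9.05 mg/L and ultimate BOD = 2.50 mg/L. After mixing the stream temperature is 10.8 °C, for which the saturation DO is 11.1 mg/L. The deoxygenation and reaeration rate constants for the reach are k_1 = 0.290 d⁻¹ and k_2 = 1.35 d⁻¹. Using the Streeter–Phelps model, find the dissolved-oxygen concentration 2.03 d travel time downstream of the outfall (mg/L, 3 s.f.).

DO ≈ 5.75 mg/L

Mixed DO = (12.1×9.05 + 2.88×3.01)/(12.1+2.88) = 118.2/14.98 = 7.889 mg/L.
Mixed L₀ = (12.1×2.50 + 2.88×189)/(14.98) = 574.6/14.98 = 38.36 mg/L.
Initial deficit D₀ = C_s − DO₀ = 11.1 − 7.889 = 3.211 mg/L.
D(2.03) = [0.290×38.36/(1.35−0.290)](e^(−0.290×2.03) − e^(−1.35×2.03)) + 3.211 e^(−1.35×2.03)
= 10.49 × (0.5550 − 0.06454) + 3.211 × 0.06454 = 5.354 mg/L.
DO = 11.1 − 5.354 = 5.746 mg/L.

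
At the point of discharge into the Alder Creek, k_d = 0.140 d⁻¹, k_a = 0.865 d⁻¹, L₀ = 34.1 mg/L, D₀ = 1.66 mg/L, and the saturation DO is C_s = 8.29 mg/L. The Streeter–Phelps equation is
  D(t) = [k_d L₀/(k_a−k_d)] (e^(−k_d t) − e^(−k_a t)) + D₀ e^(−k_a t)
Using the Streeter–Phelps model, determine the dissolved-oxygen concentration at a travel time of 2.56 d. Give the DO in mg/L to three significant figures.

k_d L₀/(k_a−k_d) = 0.140×34.1/(0.865−0.140) = 4.774/0.7250 = 6.585 mg/L.
e^(−k_d t) = e^(−0.140×2.560) = 0.6988; e^(−k_a t) = e^(−0.865×2.560) = 0.1092.
D = 6.585 × (0.6988 − 0.1092) + 1.66 × 0.1092 = 3.882 + 0.1813 = 4.064 mg/L.
DO = C_s − D = 8.29 − 4.064 = 4.226 mg/L.

DO ≈ 4.23 mg/L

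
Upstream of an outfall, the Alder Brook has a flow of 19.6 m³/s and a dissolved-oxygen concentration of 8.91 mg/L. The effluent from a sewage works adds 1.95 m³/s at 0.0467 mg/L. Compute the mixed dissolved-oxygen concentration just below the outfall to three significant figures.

8.11 mg/L

Flow-weighted mixing: C = (Q_r C_r + Q_w C_w)/(Q_r + Q_w)
= (19.6×8.91 + 1.95×0.0467)/(19.6 + 1.95) = 174.7/21.55 = 8.108 mg/L.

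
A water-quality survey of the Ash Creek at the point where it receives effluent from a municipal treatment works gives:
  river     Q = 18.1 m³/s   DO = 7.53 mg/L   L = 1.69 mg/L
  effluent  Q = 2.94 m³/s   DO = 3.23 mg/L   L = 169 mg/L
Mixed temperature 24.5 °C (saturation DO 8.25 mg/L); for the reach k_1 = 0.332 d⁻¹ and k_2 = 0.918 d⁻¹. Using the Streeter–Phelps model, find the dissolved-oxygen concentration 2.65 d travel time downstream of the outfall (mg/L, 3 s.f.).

DO ≈ 3.49 mg/L

Mixed DO = (18.1×7.53 + 2.94×3.23)/(18.1+2.94) = 145.8/21.04 = 6.929 mg/L.
Mixed L₀ = (18.1×1.69 + 2.94×169)/(21.04) = 527.4/21.04 = 25.07 mg/L.
Initial deficit D₀ = C_s − DO₀ = 8.25 − 6.929 = 1.321 mg/L.
D(2.65) = [0.332×25.07/(0.918−0.332)](e^(−0.332×2.65) − e^(−0.918×2.65)) + 1.321 e^(−0.918×2.65)
= 14.20 × (0.4149 − 0.08780) + 1.321 × 0.08780 = 4.761 mg/L.
DO = 8.25 − 4.761 = 3.489 mg/L.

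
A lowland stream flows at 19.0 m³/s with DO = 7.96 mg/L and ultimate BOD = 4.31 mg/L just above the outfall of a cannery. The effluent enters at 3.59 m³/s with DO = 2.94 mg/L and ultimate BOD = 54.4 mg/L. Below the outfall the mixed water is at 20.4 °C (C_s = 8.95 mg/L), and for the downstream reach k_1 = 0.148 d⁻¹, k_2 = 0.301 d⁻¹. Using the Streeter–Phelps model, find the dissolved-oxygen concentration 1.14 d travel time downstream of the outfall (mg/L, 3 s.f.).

Mixed DO = (19.0×7.96 + 3.59×2.94)/(19.0+3.59) = 161.8/22.59 = 7.162 mg/L.
Mixed L₀ = (19.0×4.31 + 3.59×54.4)/(22.59) = 277.2/22.59 = 12.27 mg/L.
Initial deficit D₀ = C_s − DO₀ = 8.95 − 7.162 = 1.788 mg/L.
D(1.14) = [0.148×12.27/(0.301−0.148)](e^(−0.148×1.14) − e^(−0.301×1.14)) + 1.788 e^(−0.301×1.14)
= 11.87 × (0.8447 − 0.7095) + 1.788 × 0.7095 = 2.873 mg/L.
DO = 8.95 − 2.873 = 6.077 mg/L.

DO ≈ 6.08 mg/L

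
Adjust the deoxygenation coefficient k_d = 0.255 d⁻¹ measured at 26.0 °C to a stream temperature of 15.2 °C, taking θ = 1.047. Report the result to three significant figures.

k_d ≈ 0.155 d⁻¹

k_d(T₂) = k_d(T₁) · θ^(T₂−T₁) = 0.255 × 1.047^(15.2−26.0)
= 0.255 × 1.047^-10.8 = 0.255 × 0.6089 = 0.1553 d⁻¹.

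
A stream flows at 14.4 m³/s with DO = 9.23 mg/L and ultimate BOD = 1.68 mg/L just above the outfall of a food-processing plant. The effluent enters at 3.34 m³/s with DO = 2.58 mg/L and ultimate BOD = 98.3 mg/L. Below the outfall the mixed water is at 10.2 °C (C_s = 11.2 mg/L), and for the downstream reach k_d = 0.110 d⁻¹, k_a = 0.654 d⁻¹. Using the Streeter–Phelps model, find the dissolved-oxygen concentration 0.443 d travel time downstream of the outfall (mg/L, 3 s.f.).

Mixed DO = (14.4×9.23 + 3.34×2.58)/(14.4+3.34) = 141.5/17.74 = 7.978 mg/L.
Mixed L₀ = (14.4×1.68 + 3.34×98.3)/(17.74) = 352.5/17.74 = 19.87 mg/L.
Initial deficit D₀ = C_s − DO₀ = 11.2 − 7.978 = 3.222 mg/L.
D(0.443) = [0.110×19.87/(0.654−0.110)](e^(−0.110×0.443) − e^(−0.654×0.443)) + 3.222 e^(−0.654×0.443)
= 4.018 × (0.9524 − 0.7485) + 3.222 × 0.7485 = 3.231 mg/L.
DO = 11.2 − 3.231 = 7.969 mg/L.

DO ≈ 7.97 mg/L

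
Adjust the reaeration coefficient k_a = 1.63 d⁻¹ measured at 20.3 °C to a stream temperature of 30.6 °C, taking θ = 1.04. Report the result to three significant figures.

k_a(T₂) = k_a(T₁) · θ^(T₂−T₁) = 1.63 × 1.04^(30.6−20.3)
= 1.63 × 1.04^10.3 = 1.63 × 1.498 = 2.441 d⁻¹.

k_a ≈ 2.44 d⁻¹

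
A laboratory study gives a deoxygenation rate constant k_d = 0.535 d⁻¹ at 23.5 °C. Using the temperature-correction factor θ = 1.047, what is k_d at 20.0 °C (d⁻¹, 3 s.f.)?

k_d ≈ 0.456 d⁻¹

k_d(T₂) = k_d(T₁) · θ^(T₂−T₁) = 0.535 × 1.047^(20.0−23.5)
= 0.535 × 1.047^-3.50 = 0.535 × 0.8515 = 0.4556 d⁻¹.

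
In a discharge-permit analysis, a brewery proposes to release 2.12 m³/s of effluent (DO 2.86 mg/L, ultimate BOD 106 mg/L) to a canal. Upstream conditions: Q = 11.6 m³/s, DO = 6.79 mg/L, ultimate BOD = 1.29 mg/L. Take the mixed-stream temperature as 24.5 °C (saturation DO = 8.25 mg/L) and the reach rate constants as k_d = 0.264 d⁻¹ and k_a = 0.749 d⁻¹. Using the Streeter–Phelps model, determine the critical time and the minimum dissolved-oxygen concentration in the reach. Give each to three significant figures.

Mixed DO = (11.6×6.79 + 2.12×2.86)/(11.6+2.12) = 84.83/13.72 = 6.183 mg/L.
Mixed L₀ = (11.6×1.29 + 2.12×106)/(13.72) = 239.7/13.72 = 17.47 mg/L.
Initial deficit D₀ = C_s − DO₀ = 8.25 − 6.183 = 2.067 mg/L.
t_c = (1/0.4850) ln[(0.749/0.264)(1 − 2.067×0.4850/(0.264×17.47))] = 2.062 × ln(2.220) = 1.645 d.
D_c = (0.264/0.749) × 17.47 × e^(−0.264×1.645) = 0.3525 × 17.47 × 0.6478 = 3.989 mg/L.
Minimum DO = 8.25 − 3.989 = 4.261 mg/L.

t_c ≈ 1.64 d; minimum DO ≈ 4.26 mg/L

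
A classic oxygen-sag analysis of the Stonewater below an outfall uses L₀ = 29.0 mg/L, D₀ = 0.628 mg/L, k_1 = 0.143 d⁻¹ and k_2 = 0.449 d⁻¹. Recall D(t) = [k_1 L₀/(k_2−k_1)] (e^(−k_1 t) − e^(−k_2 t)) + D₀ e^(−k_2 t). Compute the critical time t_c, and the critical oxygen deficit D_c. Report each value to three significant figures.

t_c ≈ 3.58 d; D_c ≈ 5.53 mg/L

t_c = [1/(k_2−k_1)] ln[(k_2/k_1)(1 − D₀(k_2−k_1)/(k_1 L₀))]
= [1/(0.449−0.143)] ln[(0.449/0.143)(1 − 0.628×0.3060/(0.143×29.0))]
= (1/0.3060) ln[3.140 × 0.9537] = 3.268 × ln(2.994) = 3.268 × 1.097 = 3.584 d.
D_c = (k_1/k_2) L₀ e^(−k_1 t_c) = (0.143/0.449) × 29.0 × e^(−0.143×3.584) = 0.3185 × 29.0 × 0.5990 = 5.532 mg/L.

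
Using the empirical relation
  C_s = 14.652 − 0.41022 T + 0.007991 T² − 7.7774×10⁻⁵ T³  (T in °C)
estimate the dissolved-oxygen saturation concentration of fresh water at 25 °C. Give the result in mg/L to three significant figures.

C_s = 14.652 − 0.41022×25 + 0.007991×25² − 7.7774×10⁻⁵×25³ = 8.176 mg/L.

C_s ≈ 8.18 mg/L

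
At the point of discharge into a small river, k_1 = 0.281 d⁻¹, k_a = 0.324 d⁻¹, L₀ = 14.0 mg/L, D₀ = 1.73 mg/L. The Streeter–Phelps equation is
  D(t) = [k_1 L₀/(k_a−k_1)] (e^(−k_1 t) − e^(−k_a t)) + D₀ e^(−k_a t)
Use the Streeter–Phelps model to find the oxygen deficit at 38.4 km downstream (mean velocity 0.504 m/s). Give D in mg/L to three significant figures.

Travel time t = x/v = 38.4 km / (0.504 m/s) = 38400 m / 0.504 m/s = 76190 s = 0.8818 d.
k_1 L₀/(k_a−k_1) = 0.281×14.0/(0.324−0.281) = 3.934/0.04300 = 91.49 mg/L.
e^(−k_1 t) = e^(−0.281×0.8818) = 0.7805; e^(−k_a t) = e^(−0.324×0.8818) = 0.7515.
D = 91.49 × (0.7805 − 0.7515) + 1.73 × 0.7515 = 2.657 + 1.300 = 3.957 mg/L.

D ≈ 3.96 mg/L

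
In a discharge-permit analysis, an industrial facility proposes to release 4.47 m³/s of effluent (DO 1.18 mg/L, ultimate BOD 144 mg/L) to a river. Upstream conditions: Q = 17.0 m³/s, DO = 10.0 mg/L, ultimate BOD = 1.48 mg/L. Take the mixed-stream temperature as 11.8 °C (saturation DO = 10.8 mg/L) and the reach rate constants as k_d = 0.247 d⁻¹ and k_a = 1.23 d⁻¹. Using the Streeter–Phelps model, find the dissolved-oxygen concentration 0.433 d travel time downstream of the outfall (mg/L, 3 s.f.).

Mixed DO = (17.0×10.0 + 4.47×1.18)/(17.0+4.47) = 175.3/21.47 = 8.164 mg/L.
Mixed L₀ = (17.0×1.48 + 4.47×144)/(21.47) = 668.8/21.47 = 31.15 mg/L.
Initial deficit D₀ = C_s − DO₀ = 10.8 − 8.164 = 2.636 mg/L.
D(0.433) = [0.247×31.15/(1.23−0.247)](e^(−0.247×0.433) − e^(−1.23×0.433)) + 2.636 e^(−1.23×0.433)
= 7.828 × (0.8986 − 0.5871) + 2.636 × 0.5871 = 3.986 mg/L.
DO = 10.8 − 3.986 = 6.814 mg/L.

DO ≈ 6.81 mg/L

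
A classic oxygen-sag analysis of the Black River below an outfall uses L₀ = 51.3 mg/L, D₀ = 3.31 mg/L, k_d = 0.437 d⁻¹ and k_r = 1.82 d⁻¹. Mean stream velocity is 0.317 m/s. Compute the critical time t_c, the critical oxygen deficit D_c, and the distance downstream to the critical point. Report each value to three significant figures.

At the critical point dD/dt = 0, so k_d L₀ e^(−k_d t) = k_r D. Substituting D(t) from the Streeter–Phelps equation and solving for t gives
t_c = ln[(k_r/k_d)(1 − D₀(k_r−k_d)/(k_d L₀))] / (k_r−k_d).
Here k_r−k_d = 1.383 d⁻¹ and 1 − D₀(k_r−k_d)/(k_d L₀) = 1 − 3.31×1.383/(0.437×51.3) = 0.7958, so
t_c = ln(4.165 × 0.7958) / 1.383 = 1.198 / 1.383 = 0.8664 d.
L(t_c) = L₀ e^(−k_d t_c) = 51.3 × 0.6848 = 35.13 mg/L, and at the critical point k_r D_c = k_d L, so D_c = (0.437/1.82) × 35.13 = 8.435 mg/L.
x_c = v t_c = 0.317 m/s × 0.8664 d × 86400 s/d = 23730 m ≈ 23.7 km.

t_c ≈ 0.866 d; D_c ≈ 8.44 mg/L; x_c ≈ 23.7 km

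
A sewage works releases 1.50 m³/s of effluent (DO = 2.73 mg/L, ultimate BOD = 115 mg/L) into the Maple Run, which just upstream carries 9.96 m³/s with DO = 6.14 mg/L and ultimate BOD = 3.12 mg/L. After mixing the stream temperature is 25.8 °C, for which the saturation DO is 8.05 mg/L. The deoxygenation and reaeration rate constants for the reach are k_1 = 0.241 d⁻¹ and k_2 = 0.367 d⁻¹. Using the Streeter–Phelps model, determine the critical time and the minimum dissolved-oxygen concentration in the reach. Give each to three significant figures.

t_c ≈ 2.77 d; minimum DO ≈ 2.06 mg/L

Mixed DO = (9.96×6.14 + 1.50×2.73)/(9.96+1.50) = 65.25/11.46 = 5.694 mg/L.
Mixed L₀ = (9.96×3.12 + 1.50×115)/(11.46) = 203.6/11.46 = 17.76 mg/L.
Initial deficit D₀ = C_s − DO₀ = 8.05 − 5.694 = 2.356 mg/L.
t_c = (1/0.1260) ln[(0.367/0.241)(1 − 2.356×0.1260/(0.241×17.76))] = 7.937 × ln(1.417) = 2.767 d.
D_c = (0.241/0.367) × 17.76 × e^(−0.241×2.767) = 0.6567 × 17.76 × 0.5133 = 5.987 mg/L.
Minimum DO = 8.05 − 5.987 = 2.063 mg/L.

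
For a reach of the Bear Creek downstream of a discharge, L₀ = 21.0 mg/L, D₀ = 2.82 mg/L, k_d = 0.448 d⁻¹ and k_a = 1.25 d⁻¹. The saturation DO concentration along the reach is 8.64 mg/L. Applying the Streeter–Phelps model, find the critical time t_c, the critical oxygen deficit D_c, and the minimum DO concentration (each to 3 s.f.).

t_c ≈ 0.937 d; D_c ≈ 4.95 mg/L; min DO ≈ 3.69 mg/L

At the critical point dD/dt = 0, so k_d L₀ e^(−k_d t) = k_a D. Substituting D(t) from the Streeter–Phelps equation and solving for t gives
t_c = ln[(k_a/k_d)(1 − D₀(k_a−k_d)/(k_d L₀))] / (k_a−k_d).
Here k_a−k_d = 0.8020 d⁻¹ and 1 − D₀(k_a−k_d)/(k_d L₀) = 1 − 2.82×0.8020/(0.448×21.0) = 0.7596, so
t_c = ln(2.790 × 0.7596) / 0.8020 = 0.7511 / 0.8020 = 0.9366 d.
D_c = (k_d/k_a) L₀ e^(−k_d t_c) = (0.448/1.25) × 21.0 × e^(−0.448×0.9366) = 0.3584 × 21.0 × 0.6573 = 4.947 mg/L.
Minimum DO = C_s − D_c = 8.64 − 4.947 = 3.693 mg/L.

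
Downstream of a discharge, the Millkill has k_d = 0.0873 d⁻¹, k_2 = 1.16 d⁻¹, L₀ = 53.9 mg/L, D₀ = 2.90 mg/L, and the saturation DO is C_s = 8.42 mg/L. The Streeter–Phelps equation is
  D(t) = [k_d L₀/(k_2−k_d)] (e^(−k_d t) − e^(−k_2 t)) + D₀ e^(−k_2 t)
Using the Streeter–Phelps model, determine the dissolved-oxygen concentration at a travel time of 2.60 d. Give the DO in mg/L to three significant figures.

k_d L₀/(k_2−k_d) = 0.0873×53.9/(1.16−0.0873) = 4.705/1.073 = 4.387 mg/L.
e^(−k_d t) = e^(−0.0873×2.600) = 0.7969; e^(−k_2 t) = e^(−1.16×2.600) = 0.04900.
D = 4.387 × (0.7969 − 0.04900) + 2.90 × 0.04900 = 3.281 + 0.1421 = 3.423 mg/L.
DO = C_s − D = 8.42 − 3.423 = 4.997 mg/L.

DO ≈ 5.00 mg/L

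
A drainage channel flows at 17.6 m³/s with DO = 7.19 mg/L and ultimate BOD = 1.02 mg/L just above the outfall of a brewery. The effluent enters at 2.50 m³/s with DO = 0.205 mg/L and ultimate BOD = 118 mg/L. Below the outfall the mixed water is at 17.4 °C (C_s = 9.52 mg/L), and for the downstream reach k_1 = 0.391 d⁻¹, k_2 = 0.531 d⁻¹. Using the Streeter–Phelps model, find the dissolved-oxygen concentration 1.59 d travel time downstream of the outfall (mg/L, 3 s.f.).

Mixed DO = (17.6×7.19 + 2.50×0.205)/(17.6+2.50) = 127.1/20.10 = 6.321 mg/L.
Mixed L₀ = (17.6×1.02 + 2.50×118)/(20.10) = 313.0/20.10 = 15.57 mg/L.
Initial deficit D₀ = C_s − DO₀ = 9.52 − 6.321 = 3.199 mg/L.
D(1.59) = [0.391×15.57/(0.531−0.391)](e^(−0.391×1.59) − e^(−0.531×1.59)) + 3.199 e^(−0.531×1.59)
= 43.48 × (0.5370 − 0.4299) + 3.199 × 0.4299 = 6.035 mg/L.
DO = 9.52 − 6.035 = 3.485 mg/L.

DO ≈ 3.48 mg/L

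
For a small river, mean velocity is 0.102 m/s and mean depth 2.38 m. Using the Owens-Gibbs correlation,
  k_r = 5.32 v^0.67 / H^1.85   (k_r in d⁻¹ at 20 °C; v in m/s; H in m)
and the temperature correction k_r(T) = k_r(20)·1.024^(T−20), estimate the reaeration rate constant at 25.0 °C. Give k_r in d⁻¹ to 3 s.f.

k_r ≈ 0.261 d⁻¹

k_r(20) = 5.32 × 0.102^0.67 / 2.38^1.85 = 5.32 × 0.2167 / 4.974 = 0.2317 d⁻¹.
k_r(25.0) = 0.2317 × 1.024^(25.0−20) = 0.2317 × 1.126 = 0.2609 d⁻¹.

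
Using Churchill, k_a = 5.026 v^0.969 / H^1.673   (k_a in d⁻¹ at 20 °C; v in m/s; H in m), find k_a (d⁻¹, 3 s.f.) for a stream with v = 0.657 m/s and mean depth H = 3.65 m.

k_a ≈ 0.383 d⁻¹

k_a = 5.026 × 0.657^0.969 / 3.65^1.673 = 5.026 × 0.6656 / 8.724 = 0.3835 d⁻¹.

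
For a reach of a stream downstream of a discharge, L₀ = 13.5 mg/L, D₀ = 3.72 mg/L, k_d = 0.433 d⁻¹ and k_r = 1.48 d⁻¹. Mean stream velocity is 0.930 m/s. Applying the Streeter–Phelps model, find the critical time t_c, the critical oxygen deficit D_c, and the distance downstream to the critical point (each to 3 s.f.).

t_c = [1/(k_r−k_d)] ln[(k_r/k_d)(1 − D₀(k_r−k_d)/(k_d L₀))]
= [1/(1.48−0.433)] ln[(1.48/0.433)(1 − 3.72×1.047/(0.433×13.5))]
= (1/1.047) ln[3.418 × 0.3337] = 0.9551 × ln(1.141) = 0.9551 × 0.1316 = 0.1256 d.
L(t_c) = L₀ e^(−k_d t_c) = 13.5 × 0.9470 = 12.79 mg/L, and at the critical point k_r D_c = k_d L, so D_c = (0.433/1.48) × 12.79 = 3.741 mg/L.
x_c = v t_c = 0.930 m/s × 0.1256 d × 86400 s/d = 10100 m ≈ 10.1 km.

t_c ≈ 0.126 d; D_c ≈ 3.74 mg/L; x_c ≈ 10.1 km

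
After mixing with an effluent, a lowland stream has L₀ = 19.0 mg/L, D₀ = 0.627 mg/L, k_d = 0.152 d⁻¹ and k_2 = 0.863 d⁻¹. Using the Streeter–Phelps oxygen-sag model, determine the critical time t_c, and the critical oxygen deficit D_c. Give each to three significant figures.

At the critical point dD/dt = 0, so k_d L₀ e^(−k_d t) = k_2 D. Substituting D(t) from the Streeter–Phelps equation and solving for t gives
t_c = ln[(k_2/k_d)(1 − D₀(k_2−k_d)/(k_d L₀))] / (k_2−k_d).
Here k_2−k_d = 0.7110 d⁻¹ and 1 − D₀(k_2−k_d)/(k_d L₀) = 1 − 0.627×0.7110/(0.152×19.0) = 0.8456, so
t_c = ln(5.678 × 0.8456) / 0.7110 = 1.569 / 0.7110 = 2.207 d.
D_c = (k_d/k_2) L₀ e^(−k_d t_c) = (0.152/0.863) × 19.0 × e^(−0.152×2.207) = 0.1761 × 19.0 × 0.7151 = 2.393 mg/L.

t_c ≈ 2.21 d; D_c ≈ 2.39 mg/L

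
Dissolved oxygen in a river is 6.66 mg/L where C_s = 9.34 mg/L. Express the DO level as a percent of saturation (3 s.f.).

% saturation = C/C_s × 100 = 6.66/9.34 × 100 = 71.3 %.

71.3 % saturation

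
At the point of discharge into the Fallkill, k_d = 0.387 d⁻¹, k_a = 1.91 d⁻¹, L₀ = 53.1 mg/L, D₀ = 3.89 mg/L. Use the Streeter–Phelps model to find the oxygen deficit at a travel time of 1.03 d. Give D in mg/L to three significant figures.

k_d L₀/(k_a−k_d) = 0.387×53.1/(1.91−0.387) = 20.55/1.523 = 13.49 mg/L.
e^(−k_d t) = e^(−0.387×1.030) = 0.6713; e^(−k_a t) = e^(−1.91×1.030) = 0.1398.
D = 13.49 × (0.6713 − 0.1398) + 3.89 × 0.1398 = 7.170 + 0.5440 = 7.714 mg/L.

D ≈ 7.71 mg/L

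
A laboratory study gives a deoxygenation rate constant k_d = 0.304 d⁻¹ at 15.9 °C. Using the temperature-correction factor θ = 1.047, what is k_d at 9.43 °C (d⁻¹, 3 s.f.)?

k_d ≈ 0.226 d⁻¹

k_d(T₂) = k_d(T₁) · θ^(T₂−T₁) = 0.304 × 1.047^(9.43−15.9)
= 0.304 × 1.047^-6.47 = 0.304 × 0.7429 = 0.2258 d⁻¹.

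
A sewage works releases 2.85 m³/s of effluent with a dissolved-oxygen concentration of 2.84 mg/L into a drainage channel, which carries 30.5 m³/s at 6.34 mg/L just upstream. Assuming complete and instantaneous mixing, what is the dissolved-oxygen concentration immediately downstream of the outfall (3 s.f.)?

6.04 mg/L

Flow-weighted mixing: C = (Q_r C_r + Q_w C_w)/(Q_r + Q_w)
= (30.5×6.34 + 2.85×2.84)/(30.5 + 2.85) = 201.5/33.35 = 6.041 mg/L.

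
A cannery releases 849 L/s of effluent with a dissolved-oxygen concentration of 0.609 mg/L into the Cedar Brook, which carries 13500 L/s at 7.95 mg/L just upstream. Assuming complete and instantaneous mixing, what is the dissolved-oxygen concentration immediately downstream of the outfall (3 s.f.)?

7.52 mg/L

Flow-weighted mixing: C = (Q_r C_r + Q_w C_w)/(Q_r + Q_w)
= (13500×7.95 + 849×0.609)/(13500 + 849) = 107800/14350 = 7.516 mg/L.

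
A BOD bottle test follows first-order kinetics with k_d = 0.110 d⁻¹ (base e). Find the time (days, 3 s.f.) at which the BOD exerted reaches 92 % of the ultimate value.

t ≈ 23.0 d

y/L₀ = 1 − e^(−k_d t) = 0.92 ⇒ e^(−k_d t) = 0.0800
t = −ln(0.0800) / 0.110 = 2.526 / 0.110 = 22.96 d.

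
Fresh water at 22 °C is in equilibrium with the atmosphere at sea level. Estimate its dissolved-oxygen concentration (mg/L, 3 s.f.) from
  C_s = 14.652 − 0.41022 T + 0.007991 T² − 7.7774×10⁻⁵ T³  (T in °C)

C_s = 14.652 − 0.41022×22 + 0.007991×22² − 7.7774×10⁻⁵×22³ = 8.667 mg/L.

C_s ≈ 8.67 mg/L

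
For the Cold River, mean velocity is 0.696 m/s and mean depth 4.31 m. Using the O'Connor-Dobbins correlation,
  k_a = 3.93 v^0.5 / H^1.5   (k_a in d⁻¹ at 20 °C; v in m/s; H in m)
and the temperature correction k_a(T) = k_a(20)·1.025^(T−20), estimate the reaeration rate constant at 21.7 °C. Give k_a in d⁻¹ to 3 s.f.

k_a ≈ 0.382 d⁻¹

k_a(20) = 3.93 × 0.696^0.5 / 4.31^1.5 = 3.93 × 0.8343 / 8.948 = 0.3664 d⁻¹.
k_a(21.7) = 0.3664 × 1.025^(21.7−20) = 0.3664 × 1.043 = 0.3821 d⁻¹.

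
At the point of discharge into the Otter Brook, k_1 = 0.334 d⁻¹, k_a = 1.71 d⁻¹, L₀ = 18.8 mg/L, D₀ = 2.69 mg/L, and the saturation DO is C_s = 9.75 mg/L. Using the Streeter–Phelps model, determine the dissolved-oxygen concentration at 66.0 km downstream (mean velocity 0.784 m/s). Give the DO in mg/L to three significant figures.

Travel time t = x/v = 66.0 km / (0.784 m/s) = 66000 m / 0.784 m/s = 84180 s = 0.9743 d.
k_1 L₀/(k_a−k_1) = 0.334×18.8/(1.71−0.334) = 6.279/1.376 = 4.563 mg/L.
e^(−k_1 t) = e^(−0.334×0.9743) = 0.7222; e^(−k_a t) = e^(−1.71×0.9743) = 0.1890.
D = 4.563 × (0.7222 − 0.1890) + 2.69 × 0.1890 = 2.433 + 0.5083 = 2.942 mg/L.
DO = C_s − D = 9.75 − 2.942 = 6.808 mg/L.

DO ≈ 6.81 mg/L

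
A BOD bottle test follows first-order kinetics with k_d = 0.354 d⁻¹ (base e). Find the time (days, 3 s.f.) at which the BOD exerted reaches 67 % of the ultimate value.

y/L₀ = 1 − e^(−k_d t) = 0.67 ⇒ e^(−k_d t) = 0.330
t = −ln(0.330) / 0.354 = 1.109 / 0.354 = 3.132 d.

t ≈ 3.13 d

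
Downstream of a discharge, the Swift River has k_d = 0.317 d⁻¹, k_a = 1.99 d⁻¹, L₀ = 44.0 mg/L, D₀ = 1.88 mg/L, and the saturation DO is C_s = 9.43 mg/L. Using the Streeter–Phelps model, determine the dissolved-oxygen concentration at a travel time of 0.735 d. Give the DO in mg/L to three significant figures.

DO ≈ 4.32 mg/L

k_d L₀/(k_a−k_d) = 0.317×44.0/(1.99−0.317) = 13.95/1.673 = 8.337 mg/L.
e^(−k_d t) = e^(−0.317×0.7350) = 0.7922; e^(−k_a t) = e^(−1.99×0.7350) = 0.2316.
D = 8.337 × (0.7922 − 0.2316) + 1.88 × 0.2316 = 4.673 + 0.4354 = 5.109 mg/L.
DO = C_s − D = 9.43 − 5.109 = 4.321 mg/L.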